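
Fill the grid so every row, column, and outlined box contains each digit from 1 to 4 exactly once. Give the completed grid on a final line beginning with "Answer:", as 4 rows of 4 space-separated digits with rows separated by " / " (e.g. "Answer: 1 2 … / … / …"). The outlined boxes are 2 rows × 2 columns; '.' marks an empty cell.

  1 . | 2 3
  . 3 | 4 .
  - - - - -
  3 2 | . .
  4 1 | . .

Step 1. [r2c4∈{1}] r2c4 is down to just 1. So r2c4=1.
Step 2. [r1c2∈{4}] r1c2 is down to just 4 ⇒ r1c2=4.
Step 3. [r3c3∈{1}] r3c3's peers cover all but 1, so r3c3=1.
Step 4. [r4c3∈{3}] only 3 remains possible at r4c3, so r4c3=3.
Step 5. [r4c4∈{2}] r4c4 has the single candidate 2 ⇒ r4c4=2.
Step 6. [r2c1∈{2}] r2c1 has the single candidate 2, so r2c1=2.
Step 7. [r3c4∈{4}] r3c4 is down to just 4, so r3c4=4.

Answer: 1 4 2 3 / 2 3 4 1 / 3 2 1 4 / 4 1 3 2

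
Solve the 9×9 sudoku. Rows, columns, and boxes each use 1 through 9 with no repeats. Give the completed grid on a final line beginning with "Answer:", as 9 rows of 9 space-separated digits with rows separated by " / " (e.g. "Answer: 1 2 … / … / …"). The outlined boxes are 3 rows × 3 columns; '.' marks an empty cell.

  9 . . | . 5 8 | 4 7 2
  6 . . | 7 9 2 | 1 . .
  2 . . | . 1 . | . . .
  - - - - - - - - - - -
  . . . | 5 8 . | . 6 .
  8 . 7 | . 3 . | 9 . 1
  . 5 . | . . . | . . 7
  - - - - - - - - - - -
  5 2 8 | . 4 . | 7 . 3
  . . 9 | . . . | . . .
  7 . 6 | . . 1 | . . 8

Step 1. [r4c9∈{4}] r4c9 has the single candidate 4 ⇒ r4c9=4.
Step 2. [r1c4∈{3,6}] row 1 places 6 nowhere but r1c4 ⇒ r1c4=6.
Step 3. [r8c6∈{3,5,6,7}] 5 has one home in col 6: r8c6. So r8c6=5.
Step 4. [r9c5∈{2}] r9c5 has the single candidate 2 ⇒ r9c5=2.
Step 5. [r3c6∈{3,4}] in col 6, 3 fits only at r3c6 ⇒ r3c6=3.
Step 6. [r2c8∈{3,5,8}] box 3 places 3 nowhere but r2c8 ⇒ r2c8=3.
Step 7. [r6c4∈{1,2,4,9}] col 4 places 1 nowhere but r6c4 ⇒ r6c4=1.
Step 8. [r6c6∈{4,6,9}] 9 has one home in row 6: r6c6. So r6c6=9.
Step 9. [r2c9∈{5}] r2c9 is down to just 5. So r2c9=5.
Step 10. [r2c3∈{4}] r2c3's peers cover all but 4. So r2c3=4.
Step 11. [r5c6∈{4,6}] 4 has one home in col 6: r5c6. So r5c6=4.
Step 12. [r8c9∈{6}] r8c9's peers cover all but 6. So r8c9=6.
Step 13. [r8c7∈{2}] r8c7 has the single candidate 2 ⇒ r8c7=2.
Step 14. [r4c7∈{3}] r4c7 has the single candidate 3 ⇒ r4c7=3.
Step 15. [r4c1∈{1}] only 1 remains possible at r4c1. So r4c1=1.
Step 16. [r8c2∈{1,3,4}] across box 7, 1 lands solely at r8c2, so r8c2=1.
Step 17. [r9c2∈{3,4}] r9c2 is the only open cell in col 2 admitting 4. So r9c2=4.
Step 18. [r7c4∈{9}] nothing but 9 survives at r7c4 ⇒ r7c4=9.
Step 19. [r6c7∈{8}] nothing but 8 survives at r6c7 ⇒ r6c7=8.
Step 20. [r8c1∈{3}] r8c1 is down to just 3, so r8c1=3.
Step 21. [r6c8∈{2}] r6c8 has the single candidate 2, so r6c8=2.
Step 22. [r9c8∈{5,9}] 9 has one home in row 9: r9c8, so r9c8=9.
Step 23. [r3c8∈{8}] nothing but 8 survives at r3c8 ⇒ r3c8=8.
Step 24. [r1c2∈{3}] r1c2 has the single candidate 3. So r1c2=3.
Step 25. [r4c3∈{2}] r4c3's peers cover all but 2 ⇒ r4c3=2.
Step 26. [r3c2∈{7}] r3c2 is down to just 7 ⇒ r3c2=7.
Step 27. [r7c6∈{6}] r7c6's peers cover all but 6, so r7c6=6.
Step 28. [r6c5∈{6}] r6c5's peers cover all but 6. So r6c5=6.
Step 29. [r4c6∈{7}] nothing but 7 survives at r4c6. So r4c6=7.
Step 30. [r5c8∈{5}] only 5 remains possible at r5c8, so r5c8=5.
Step 31. [r8c4∈{8}] only 8 remains possible at r8c4, so r8c4=8.
Step 32. [r7c8∈{1}] r7c8 has the single candidate 1 ⇒ r7c8=1.
Step 33. [r5c4∈{2}] r5c4's peers cover all but 2, so r5c4=2.
Step 34. [r3c9∈{9}] r3c9's peers cover all but 9. So r3c9=9.
Step 35. [r6c3∈{3}] nothing but 3 survives at r6c3. So r6c3=3.
Step 36. [r2c2∈{8}] r2c2 has the single candidate 8 ⇒ r2c2=8.
Step 37. [r9c4∈{3}] r9c4 has the single candidate 3, so r9c4=3.
Step 38. [r9c7∈{5}] r9c7's peers cover all but 5, so r9c7=5.
Step 39. [r5c2∈{6}] r5c2 is down to just 6 ⇒ r5c2=6.
Step 40. [r1c3∈{1}] r1c3 has the single candidate 1. So r1c3=1.
Step 41. [r3c7∈{6}] r3c7 is down to just 6, so r3c7=6.
Step 42. [r8c5∈{7}] nothing but 7 survives at r8c5, so r8c5=7.
Step 43. [r8c8∈{4}] r8c8 is down to just 4. So r8c8=4.
Step 44. [r3c3∈{5}] only 5 remains possible at r3c3, so r3c3=5.
Step 45. [r6c1∈{4}] nothing but 4 survives at r6c1. So r6c1=4.
Step 46. [r4c2∈{9}] r4c2 has the single candidate 9, so r4c2=9.
Step 47. [r3c4∈{4}] r3c4 has the single candidate 4 ⇒ r3c4=4.

Answer: 9 3 1 6 5 8 4 7 2 / 6 8 4 7 9 2 1 3 5 / 2 7 5 4 1 3 6 8 9 / 1 9 2 5 8 7 3 6 4 / 8 6 7 2 3 4 9 5 1 / 4 5 3 1 6 9 8 2 7 / 5 2 8 9 4 6 7 1 3 / 3 1 9 8 7 5 2 4 6 / 7 4 6 3 2 1 5 9 8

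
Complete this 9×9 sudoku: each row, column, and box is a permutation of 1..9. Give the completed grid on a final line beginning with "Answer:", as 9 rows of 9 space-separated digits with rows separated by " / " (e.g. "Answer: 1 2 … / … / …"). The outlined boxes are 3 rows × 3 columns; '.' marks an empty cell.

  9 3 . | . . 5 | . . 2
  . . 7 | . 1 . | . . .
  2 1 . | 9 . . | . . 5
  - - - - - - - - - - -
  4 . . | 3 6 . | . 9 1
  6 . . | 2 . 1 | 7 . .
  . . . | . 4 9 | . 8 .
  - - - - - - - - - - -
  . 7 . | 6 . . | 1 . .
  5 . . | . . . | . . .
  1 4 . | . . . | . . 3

Step 1. [r8c9∈{4,6,7,8,9}] 7 has one home in col 9: r8c9. So r8c9=7.
Step 2. [r2c1∈{8}] r2c1's peers cover all but 8, so r2c1=8.
Step 3. [r7c9∈{4,8,9}] across col 9, 8 lands solely at r7c9 ⇒ r7c9=8.
Step 4. [r2c4∈{4}] nothing but 4 survives at r2c4, so r2c4=4.
Step 5. [r2c6∈{2,3,6}] row 2 places 2 nowhere but r2c6. So r2c6=2.
Step 6. [r3c6∈{3,6,7,8}] in col 6, 6 fits only at r3c6 ⇒ r3c6=6.
Step 7. [r3c5∈{3,7,8}] box 2 places 3 nowhere but r3c5. So r3c5=3.
Step 8. [r7c1∈{3}] r7c1 is down to just 3. So r7c1=3.
Step 9. [r2c2∈{5,6}] r2c2 is the only open cell in row 2 admitting 5. So r2c2=5.
Step 10. [r8c2∈{2,6,8,9}] across col 2, 6 lands solely at r8c2, so r8c2=6.
Step 11. [r6c2∈{2}] r6c2 has the single candidate 2 ⇒ r6c2=2.
Step 12. [r4c2∈{8}] nothing but 8 survives at r4c2. So r4c2=8.
Step 13. [r5c5∈{5,8}] in row 5, 8 fits only at r5c5 ⇒ r5c5=8.
Step 14. [r1c4∈{7,8}] across box 2, 8 lands solely at r1c4 ⇒ r1c4=8.
Step 15. [r6c4∈{5,7}] r6c4 is the only open cell in box 5 admitting 5. So r6c4=5.
Step 16. [r4c7∈{2,5}] r4c7 is the only open cell in row 4 admitting 2, so r4c7=2.
Step 17. [r5c8∈{3,4,5}] 5 has one home in box 6: r5c8, so r5c8=5.
Step 18. [r1c3∈{4,6}] across col 3, 6 lands solely at r1c3 ⇒ r1c3=6.
Step 19. [r1c7∈{4}] only 4 remains possible at r1c7 ⇒ r1c7=4.
Step 20. [r8c7∈{9}] nothing but 9 survives at r8c7 ⇒ r8c7=9.
Step 21. [r8c5∈{2}] only 2 remains possible at r8c5 ⇒ r8c5=2.
Step 22. [r6c7∈{3,6}] across box 6, 3 lands solely at r6c7. So r6c7=3.
Step 23. [r2c7∈{6}] r2c7's peers cover all but 6. So r2c7=6.
Step 24. [r1c5∈{7}] nothing but 7 survives at r1c5, so r1c5=7.
Step 25. [r7c5∈{5,9}] 5 has one home in row 7: r7c5 ⇒ r7c5=5.
Step 26. [r7c3∈{2,9}] row 7 places 9 nowhere but r7c3 ⇒ r7c3=9.
Step 27. [r7c6∈{4}] r7c6 has the single candidate 4. So r7c6=4.
Step 28. [r8c3∈{8}] r8c3 is down to just 8. So r8c3=8.
Step 29. [r4c6∈{7}] r4c6 is down to just 7, so r4c6=7.
Step 30. [r9c8∈{2,6}] row 9 places 6 nowhere but r9c8, so r9c8=6.
Step 31. [r5c2∈{9}] nothing but 9 survives at r5c2 ⇒ r5c2=9.
Step 32. [r6c9∈{6}] r6c9 has the single candidate 6 ⇒ r6c9=6.
Step 33. [r8c6∈{3}] r8c6's peers cover all but 3. So r8c6=3.
Step 34. [r9c7∈{5}] r9c7 has the single candidate 5 ⇒ r9c7=5.
Step 35. [r9c5∈{9}] r9c5's peers cover all but 9 ⇒ r9c5=9.
Step 36. [r1c8∈{1}] r1c8's peers cover all but 1. So r1c8=1.
Step 37. [r8c8∈{4}] r8c8 is down to just 4, so r8c8=4.
Step 38. [r9c4∈{7}] only 7 remains possible at r9c4. So r9c4=7.
Step 39. [r9c3∈{2}] nothing but 2 survives at r9c3 ⇒ r9c3=2.
Step 40. [r6c3∈{1}] r6c3 is down to just 1 ⇒ r6c3=1.
Step 41. [r5c9∈{4}] r5c9 has the single candidate 4, so r5c9=4.
Step 42. [r9c6∈{8}] only 8 remains possible at r9c6. So r9c6=8.
Step 43. [r3c3∈{4}] r3c3 is down to just 4. So r3c3=4.
Step 44. [r2c9∈{9}] only 9 remains possible at r2c9, so r2c9=9.
Step 45. [r2c8∈{3}] r2c8 has the single candidate 3, so r2c8=3.
Step 46. [r7c8∈{2}] only 2 remains possible at r7c8 ⇒ r7c8=2.
Step 47. [r8c4∈{1}] r8c4 is down to just 1. So r8c4=1.
Step 48. [r3c8∈{7}] nothing but 7 survives at r3c8, so r3c8=7.
Step 49. [r4c3∈{5}] r4c3's peers cover all but 5, so r4c3=5.
Step 50. [r3c7∈{8}] nothing but 8 survives at r3c7 ⇒ r3c7=8.
Step 51. [r5c3∈{3}] r5c3 is down to just 3, so r5c3=3.
Step 52. [r6c1∈{7}] only 7 remains possible at r6c1, so r6c1=7.

Answer: 9 3 6 8 7 5 4 1 2 / 8 5 7 4 1 2 6 3 9 / 2 1 4 9 3 6 8 7 5 / 4 8 5 3 6 7 2 9 1 / 6 9 3 2 8 1 7 5 4 / 7 2 1 5 4 9 3 8 6 / 3 7 9 6 5 4 1 2 8 / 5 6 8 1 2 3 9 4 7 / 1 4 2 7 9 8 5 6 3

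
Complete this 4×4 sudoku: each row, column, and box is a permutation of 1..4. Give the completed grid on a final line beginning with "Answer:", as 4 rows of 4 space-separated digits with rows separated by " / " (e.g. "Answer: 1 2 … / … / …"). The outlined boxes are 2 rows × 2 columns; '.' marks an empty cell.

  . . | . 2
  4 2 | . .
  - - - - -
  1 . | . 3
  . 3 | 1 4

Step 1. [r2c3∈{3}] r2c3 is down to just 3. So r2c3=3.
Step 2. [r1c3∈{4}] r1c3 has the single candidate 4, so r1c3=4.
Step 3. [r2c4∈{1}] nothing but 1 survives at r2c4, so r2c4=1.
Step 4. [r3c3∈{2}] r3c3 has the single candidate 2, so r3c3=2.
Step 5. [r1c1∈{3}] only 3 remains possible at r1c1 ⇒ r1c1=3.
Step 6. [r3c2∈{4}] only 4 remains possible at r3c2. So r3c2=4.
Step 7. [r4c1∈{2}] nothing but 2 survives at r4c1 ⇒ r4c1=2.
Step 8. [r1c2∈{1}] r1c2's peers cover all but 1 ⇒ r1c2=1.

Answer: 3 1 4 2 / 4 2 3 1 / 1 4 2 3 / 2 3 1 4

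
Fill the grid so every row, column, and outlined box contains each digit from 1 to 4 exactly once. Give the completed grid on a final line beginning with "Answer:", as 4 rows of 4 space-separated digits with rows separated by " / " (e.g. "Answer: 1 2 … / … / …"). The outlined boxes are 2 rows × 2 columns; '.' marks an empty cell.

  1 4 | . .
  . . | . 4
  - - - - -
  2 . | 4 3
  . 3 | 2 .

Step 1. [r1c3∈{3}] r1c3 is down to just 3. So r1c3=3.
Step 2. [r4c4∈{1}] only 1 remains possible at r4c4, so r4c4=1.
Step 3. [r2c2∈{2}] nothing but 2 survives at r2c2. So r2c2=2.
Step 4. [r3c2∈{1}] only 1 remains possible at r3c2 ⇒ r3c2=1.
Step 5. [r1c4∈{2}] r1c4 is down to just 2 ⇒ r1c4=2.
Step 6. [r2c1∈{3}] only 3 remains possible at r2c1. So r2c1=3.
Step 7. [r2c3∈{1}] r2c3 has the single candidate 1 ⇒ r2c3=1.
Step 8. [r4c1∈{4}] r4c1 is down to just 4 ⇒ r4c1=4.

Answer: 1 4 3 2 / 3 2 1 4 / 2 1 4 3 / 4 3 2 1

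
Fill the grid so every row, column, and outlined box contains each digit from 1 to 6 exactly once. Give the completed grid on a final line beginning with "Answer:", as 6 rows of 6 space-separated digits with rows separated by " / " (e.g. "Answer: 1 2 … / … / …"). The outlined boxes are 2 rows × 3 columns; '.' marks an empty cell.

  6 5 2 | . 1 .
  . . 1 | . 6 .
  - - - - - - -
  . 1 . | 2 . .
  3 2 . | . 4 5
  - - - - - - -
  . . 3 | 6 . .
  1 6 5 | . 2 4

Step 1. [r2c1∈{4}] r2c1 has the single candidate 4 ⇒ r2c1=4.
Step 2. [r1c6∈{3}] r1c6 is down to just 3, so r1c6=3.
Step 3. [r4c3∈{6}] only 6 remains possible at r4c3, so r4c3=6.
Step 4. [r4c4∈{1}] r4c4's peers cover all but 1, so r4c4=1.
Step 5. [r5c2∈{4}] r5c2 has the single candidate 4. So r5c2=4.
Step 6. [r6c4∈{3}] r6c4 has the single candidate 3, so r6c4=3.
Step 7. [r3c3∈{4}] only 4 remains possible at r3c3. So r3c3=4.
Step 8. [r3c6∈{6}] only 6 remains possible at r3c6 ⇒ r3c6=6.
Step 9. [r5c6∈{1}] r5c6 has the single candidate 1. So r5c6=1.
Step 10. [r5c5∈{5}] r5c5 is down to just 5. So r5c5=5.
Step 11. [r2c4∈{5}] only 5 remains possible at r2c4. So r2c4=5.
Step 12. [r3c1∈{5}] r3c1 has the single candidate 5, so r3c1=5.
Step 13. [r1c4∈{4}] r1c4 is down to just 4 ⇒ r1c4=4.
Step 14. [r2c2∈{3}] r2c2's peers cover all but 3 ⇒ r2c2=3.
Step 15. [r5c1∈{2}] only 2 remains possible at r5c1, so r5c1=2.
Step 16. [r3c5∈{3}] r3c5 has the single candidate 3, so r3c5=3.
Step 17. [r2c6∈{2}] r2c6 is down to just 2. So r2c6=2.

Answer: 6 5 2 4 1 3 / 4 3 1 5 6 2 / 5 1 4 2 3 6 / 3 2 6 1 4 5 / 2 4 3 6 5 1 / 1 6 5 3 2 4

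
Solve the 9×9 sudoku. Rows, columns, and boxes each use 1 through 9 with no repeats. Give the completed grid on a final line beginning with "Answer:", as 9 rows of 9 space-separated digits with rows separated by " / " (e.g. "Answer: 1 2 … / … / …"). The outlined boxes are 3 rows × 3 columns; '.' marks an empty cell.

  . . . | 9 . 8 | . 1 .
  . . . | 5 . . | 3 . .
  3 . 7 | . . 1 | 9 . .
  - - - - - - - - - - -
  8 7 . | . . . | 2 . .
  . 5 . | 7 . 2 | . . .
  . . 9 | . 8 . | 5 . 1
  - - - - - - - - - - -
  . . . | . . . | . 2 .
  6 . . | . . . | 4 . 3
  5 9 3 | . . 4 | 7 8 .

Step 1. [r1c7∈{6}] r1c7 has the single candidate 6. So r1c7=6.
Step 2. [r1c5∈{2,3,4,7}] across row 1, 3 lands solely at r1c5, so r1c5=3.
Step 3. [r6c2∈{2,3,4,6}] in col 2, 3 fits only at r6c2 ⇒ r6c2=3.
Step 4. [r6c6∈{6}] nothing but 6 survives at r6c6, so r6c6=6.
Step 5. [r6c4∈{4}] r6c4 is down to just 4 ⇒ r6c4=4.
Step 6. [r7c7∈{1}] only 1 remains possible at r7c7 ⇒ r7c7=1.
Step 7. [r1c9∈{2,4,5,7}] 7 has one home in row 1: r1c9. So r1c9=7.
Step 8. [r2c8∈{4}] r2c8 is down to just 4 ⇒ r2c8=4.
Step 9. [r9c9∈{6}] r9c9's peers cover all but 6. So r9c9=6.
Step 10. [r3c5∈{2,4,6}] r3c5 is the only open cell in col 5 admitting 4, so r3c5=4.
Step 11. [r2c6∈{7}] r2c6 is down to just 7. So r2c6=7.
Step 12. [r8c5∈{1,2,5,7,9}] row 8 places 7 nowhere but r8c5. So r8c5=7.
Step 13. [r5c8∈{3,6,9}] r5c8 is the only open cell in row 5 admitting 3. So r5c8=3.
Step 14. [r5c3∈{1,4,6}] in row 5, 6 fits only at r5c3, so r5c3=6.
Step 15. [r6c1∈{2}] r6c1's peers cover all but 2. So r6c1=2.
Step 16. [r1c1∈{4}] r1c1 is down to just 4 ⇒ r1c1=4.
Step 17. [r1c2∈{2}] r1c2 is down to just 2, so r1c2=2.
Step 18. [r5c9∈{4,8,9}] across row 5, 4 lands solely at r5c9. So r5c9=4.
Step 19. [r4c9∈{9}] r4c9 is down to just 9 ⇒ r4c9=9.
Step 20. [r7c9∈{5}] r7c9 is down to just 5. So r7c9=5.
Step 21. [r8c3∈{1,2,8}] 2 has one home in col 3: r8c3, so r8c3=2.
Step 22. [r8c2∈{1,8}] across box 7, 1 lands solely at r8c2 ⇒ r8c2=1.
Step 23. [r5c1∈{1}] r5c1 is down to just 1. So r5c1=1.
Step 24. [r4c5∈{1,5}] in col 5, 5 fits only at r4c5. So r4c5=5.
Step 25. [r7c2∈{4,8}] r7c2 is the only open cell in col 2 admitting 4, so r7c2=4.
Step 26. [r4c6∈{3}] r4c6's peers cover all but 3, so r4c6=3.
Step 27. [r7c3∈{8}] r7c3's peers cover all but 8. So r7c3=8.
Step 28. [r9c5∈{1,2}] r9c5 is the only open cell in col 5 admitting 1 ⇒ r9c5=1.
Step 29. [r2c5∈{2,6}] in col 5, 2 fits only at r2c5 ⇒ r2c5=2.
Step 30. [r7c5∈{6,9}] across col 5, 6 lands solely at r7c5 ⇒ r7c5=6.
Step 31. [r2c2∈{6,8}] r2c2 is the only open cell in row 2 admitting 6. So r2c2=6.
Step 32. [r7c6∈{9}] only 9 remains possible at r7c6, so r7c6=9.
Step 33. [r2c9∈{8}] r2c9 is down to just 8. So r2c9=8.
Step 34. [r7c1∈{7}] nothing but 7 survives at r7c1. So r7c1=7.
Step 35. [r2c3∈{1}] nothing but 1 survives at r2c3, so r2c3=1.
Step 36. [r4c4∈{1}] only 1 remains possible at r4c4, so r4c4=1.
Step 37. [r8c6∈{5}] r8c6's peers cover all but 5. So r8c6=5.
Step 38. [r1c3∈{5}] r1c3's peers cover all but 5, so r1c3=5.
Step 39. [r5c7∈{8}] r5c7 has the single candidate 8 ⇒ r5c7=8.
Step 40. [r3c4∈{6}] only 6 remains possible at r3c4 ⇒ r3c4=6.
Step 41. [r6c8∈{7}] r6c8 has the single candidate 7 ⇒ r6c8=7.
Step 42. [r3c2∈{8}] r3c2 is down to just 8 ⇒ r3c2=8.
Step 43. [r2c1∈{9}] r2c1's peers cover all but 9 ⇒ r2c1=9.
Step 44. [r3c9∈{2}] nothing but 2 survives at r3c9 ⇒ r3c9=2.
Step 45. [r5c5∈{9}] nothing but 9 survives at r5c5, so r5c5=9.
Step 46. [r4c3∈{4}] r4c3's peers cover all but 4 ⇒ r4c3=4.
Step 47. [r7c4∈{3}] r7c4's peers cover all but 3. So r7c4=3.
Step 48. [r3c8∈{5}] r3c8 has the single candidate 5, so r3c8=5.
Step 49. [r8c4∈{8}] r8c4 is down to just 8, so r8c4=8.
Step 50. [r9c4∈{2}] r9c4 is down to just 2, so r9c4=2.
Step 51. [r4c8∈{6}] r4c8 has the single candidate 6 ⇒ r4c8=6.
Step 52. [r8c8∈{9}] r8c8's peers cover all but 9 ⇒ r8c8=9.

Answer: 4 2 5 9 3 8 6 1 7 / 9 6 1 5 2 7 3 4 8 / 3 8 7 6 4 1 9 5 2 / 8 7 4 1 5 3 2 6 9 / 1 5 6 7 9 2 8 3 4 / 2 3 9 4 8 6 5 7 1 / 7 4 8 3 6 9 1 2 5 / 6 1 2 8 7 5 4 9 3 / 5 9 3 2 1 4 7 8 6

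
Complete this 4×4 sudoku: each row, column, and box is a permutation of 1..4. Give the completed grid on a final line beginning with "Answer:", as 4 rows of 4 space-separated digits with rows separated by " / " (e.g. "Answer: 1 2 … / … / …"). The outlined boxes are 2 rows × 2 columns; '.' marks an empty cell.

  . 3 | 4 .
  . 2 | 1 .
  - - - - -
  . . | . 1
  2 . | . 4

Step 1. [r3c1∈{3,4}] in col 1, 3 fits only at r3c1. So r3c1=3.
Step 2. [r4c3∈{3}] r4c3's peers cover all but 3 ⇒ r4c3=3.
Step 3. [r2c4∈{3}] nothing but 3 survives at r2c4 ⇒ r2c4=3.
Step 4. [r3c2∈{4}] r3c2's peers cover all but 4 ⇒ r3c2=4.
Step 5. [r3c3∈{2}] r3c3's peers cover all but 2. So r3c3=2.
Step 6. [r2c1∈{4}] r2c1's peers cover all but 4. So r2c1=4.
Step 7. [r4c2∈{1}] r4c2 has the single candidate 1 ⇒ r4c2=1.
Step 8. [r1c4∈{2}] r1c4's peers cover all but 2 ⇒ r1c4=2.
Step 9. [r1c1∈{1}] r1c1 is down to just 1 ⇒ r1c1=1.

Answer: 1 3 4 2 / 4 2 1 3 / 3 4 2 1 / 2 1 3 4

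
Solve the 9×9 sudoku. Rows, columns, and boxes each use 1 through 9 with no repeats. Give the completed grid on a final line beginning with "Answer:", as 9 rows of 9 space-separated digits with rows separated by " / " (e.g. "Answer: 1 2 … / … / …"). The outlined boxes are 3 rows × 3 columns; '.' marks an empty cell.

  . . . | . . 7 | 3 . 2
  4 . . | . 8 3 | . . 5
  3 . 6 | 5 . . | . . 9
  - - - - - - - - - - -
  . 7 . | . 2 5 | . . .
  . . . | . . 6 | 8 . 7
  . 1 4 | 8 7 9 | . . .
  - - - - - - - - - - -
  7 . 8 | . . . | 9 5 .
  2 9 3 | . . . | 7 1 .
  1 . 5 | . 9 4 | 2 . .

Step 1. [r8c4∈{6}] r8c4 has the single candidate 6. So r8c4=6.
Step 2. [r4c3∈{9}] nothing but 9 survives at r4c3, so r4c3=9.
Step 3. [r5c2∈{2,3,5}] col 2 places 3 nowhere but r5c2, so r5c2=3.
Step 4. [r4c4∈{1,3,4}] box 5 places 3 nowhere but r4c4 ⇒ r4c4=3.
Step 5. [r2c4∈{1,2,9}] 9 has one home in row 2: r2c4. So r2c4=9.
Step 6. [r9c2∈{6}] r9c2 has the single candidate 6. So r9c2=6.
Step 7. [r7c9∈{3,4,6}] in row 7, 6 fits only at r7c9. So r7c9=6.
Step 8. [r2c3∈{1,2,7}] col 3 places 7 nowhere but r2c3, so r2c3=7.
Step 9. [r2c8∈{6}] nothing but 6 survives at r2c8. So r2c8=6.
Step 10. [r4c8∈{4}] nothing but 4 survives at r4c8 ⇒ r4c8=4.
Step 11. [r1c8∈{8}] r1c8's peers cover all but 8, so r1c8=8.
Step 12. [r3c6∈{1,2}] r3c6 is the only open cell in box 2 admitting 2, so r3c6=2.
Step 13. [r7c6∈{1}] nothing but 1 survives at r7c6 ⇒ r7c6=1.
Step 14. [r9c8∈{3}] only 3 remains possible at r9c8 ⇒ r9c8=3.
Step 15. [r2c7∈{1}] r2c7 has the single candidate 1 ⇒ r2c7=1.
Step 16. [r3c5∈{1,4}] across row 3, 1 lands solely at r3c5 ⇒ r3c5=1.
Step 17. [r6c7∈{5,6}] col 7 places 5 nowhere but r6c7 ⇒ r6c7=5.
Step 18. [r1c4∈{4}] only 4 remains possible at r1c4 ⇒ r1c4=4.
Step 19. [r5c3∈{2}] nothing but 2 survives at r5c3 ⇒ r5c3=2.
Step 20. [r4c7∈{6}] r4c7 is down to just 6. So r4c7=6.
Step 21. [r9c9∈{8}] r9c9's peers cover all but 8. So r9c9=8.
Step 22. [r1c1∈{5,9}] 9 has one home in row 1: r1c1, so r1c1=9.
Step 23. [r1c2∈{5}] r1c2 has the single candidate 5 ⇒ r1c2=5.
Step 24. [r7c5∈{3}] r7c5 is down to just 3 ⇒ r7c5=3.
Step 25. [r3c2∈{8}] only 8 remains possible at r3c2, so r3c2=8.
Step 26. [r8c5∈{5}] r8c5 is down to just 5, so r8c5=5.
Step 27. [r3c7∈{4}] nothing but 4 survives at r3c7, so r3c7=4.
Step 28. [r3c8∈{7}] r3c8 has the single candidate 7, so r3c8=7.
Step 29. [r7c2∈{4}] r7c2 has the single candidate 4. So r7c2=4.
Step 30. [r9c4∈{7}] nothing but 7 survives at r9c4, so r9c4=7.
Step 31. [r4c9∈{1}] only 1 remains possible at r4c9. So r4c9=1.
Step 32. [r1c3∈{1}] r1c3 is down to just 1 ⇒ r1c3=1.
Step 33. [r6c9∈{3}] nothing but 3 survives at r6c9, so r6c9=3.
Step 34. [r4c1∈{8}] only 8 remains possible at r4c1, so r4c1=8.
Step 35. [r8c6∈{8}] only 8 remains possible at r8c6. So r8c6=8.
Step 36. [r1c5∈{6}] only 6 remains possible at r1c5 ⇒ r1c5=6.
Step 37. [r5c1∈{5}] r5c1's peers cover all but 5. So r5c1=5.
Step 38. [r5c4∈{1}] r5c4's peers cover all but 1, so r5c4=1.
Step 39. [r6c1∈{6}] only 6 remains possible at r6c1, so r6c1=6.
Step 40. [r2c2∈{2}] r2c2 has the single candidate 2, so r2c2=2.
Step 41. [r7c4∈{2}] r7c4 is down to just 2 ⇒ r7c4=2.
Step 42. [r5c8∈{9}] only 9 remains possible at r5c8, so r5c8=9.
Step 43. [r6c8∈{2}] only 2 remains possible at r6c8 ⇒ r6c8=2.
Step 44. [r8c9∈{4}] nothing but 4 survives at r8c9, so r8c9=4.
Step 45. [r5c5∈{4}] r5c5 has the single candidate 4. So r5c5=4.

Answer: 9 5 1 4 6 7 3 8 2 / 4 2 7 9 8 3 1 6 5 / 3 8 6 5 1 2 4 7 9 / 8 7 9 3 2 5 6 4 1 / 5 3 2 1 4 6 8 9 7 / 6 1 4 8 7 9 5 2 3 / 7 4 8 2 3 1 9 5 6 / 2 9 3 6 5 8 7 1 4 / 1 6 5 7 9 4 2 3 8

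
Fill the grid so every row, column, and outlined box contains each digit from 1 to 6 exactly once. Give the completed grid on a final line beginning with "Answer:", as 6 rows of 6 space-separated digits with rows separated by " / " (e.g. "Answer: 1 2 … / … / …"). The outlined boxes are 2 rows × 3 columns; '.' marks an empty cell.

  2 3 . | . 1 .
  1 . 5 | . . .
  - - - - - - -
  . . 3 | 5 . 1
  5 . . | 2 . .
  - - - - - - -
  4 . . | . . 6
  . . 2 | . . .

Step 1. [r3c1∈{6}] r3c1 has the single candidate 6 ⇒ r3c1=6.
Step 2. [r3c5∈{4}] r3c5 has the single candidate 4, so r3c5=4.
Step 3. [r5c3∈{1}] r5c3 is down to just 1, so r5c3=1.
Step 4. [r5c4∈{3}] r5c4's peers cover all but 3, so r5c4=3.
Step 5. [r6c5∈{5}] only 5 remains possible at r6c5, so r6c5=5.
Step 6. [r1c3∈{4,6}] r1c3 is the only open cell in col 3 admitting 6. So r1c3=6.
Step 7. [r1c4∈{4}] r1c4 is down to just 4 ⇒ r1c4=4.
Step 8. [r2c6∈{2,3}] col 6 places 2 nowhere but r2c6. So r2c6=2.
Step 9. [r4c5∈{3,6}] across row 4, 6 lands solely at r4c5, so r4c5=6.
Step 10. [r4c3∈{4}] r4c3's peers cover all but 4 ⇒ r4c3=4.
Step 11. [r3c2∈{2}] r3c2's peers cover all but 2, so r3c2=2.
Step 12. [r6c1∈{3}] r6c1's peers cover all but 3 ⇒ r6c1=3.
Step 13. [r2c4∈{6}] nothing but 6 survives at r2c4 ⇒ r2c4=6.
Step 14. [r4c2∈{1}] only 1 remains possible at r4c2, so r4c2=1.
Step 15. [r6c2∈{6}] r6c2 has the single candidate 6 ⇒ r6c2=6.
Step 16. [r5c5∈{2}] r5c5's peers cover all but 2 ⇒ r5c5=2.
Step 17. [r4c6∈{3}] only 3 remains possible at r4c6, so r4c6=3.
Step 18. [r6c6∈{4}] r6c6's peers cover all but 4 ⇒ r6c6=4.
Step 19. [r5c2∈{5}] only 5 remains possible at r5c2, so r5c2=5.
Step 20. [r1c6∈{5}] r1c6's peers cover all but 5. So r1c6=5.
Step 21. [r2c5∈{3}] only 3 remains possible at r2c5, so r2c5=3.
Step 22. [r2c2∈{4}] only 4 remains possible at r2c2 ⇒ r2c2=4.
Step 23. [r6c4∈{1}] only 1 remains possible at r6c4. So r6c4=1.

Answer: 2 3 6 4 1 5 / 1 4 5 6 3 2 / 6 2 3 5 4 1 / 5 1 4 2 6 3 / 4 5 1 3 2 6 / 3 6 2 1 5 4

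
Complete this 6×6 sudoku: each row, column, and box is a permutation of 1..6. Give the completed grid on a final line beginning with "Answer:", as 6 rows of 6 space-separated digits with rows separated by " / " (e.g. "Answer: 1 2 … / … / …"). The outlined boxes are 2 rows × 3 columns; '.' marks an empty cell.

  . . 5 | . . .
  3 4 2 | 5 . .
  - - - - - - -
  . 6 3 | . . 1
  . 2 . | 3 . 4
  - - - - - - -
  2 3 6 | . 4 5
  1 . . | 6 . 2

Step 1. [r4c5∈{5,6}] in row 4, 6 fits only at r4c5 ⇒ r4c5=6.
Step 2. [r3c4∈{2}] r3c4 is down to just 2 ⇒ r3c4=2.
Step 3. [r2c5∈{1}] r2c5 is down to just 1. So r2c5=1.
Step 4. [r1c6∈{3,6}] col 6 places 3 nowhere but r1c6, so r1c6=3.
Step 5. [r3c1∈{4,5}] across row 3, 4 lands solely at r3c1 ⇒ r3c1=4.
Step 6. [r6c3∈{4}] r6c3 has the single candidate 4 ⇒ r6c3=4.
Step 7. [r3c5∈{5}] only 5 remains possible at r3c5, so r3c5=5.
Step 8. [r1c5∈{2}] nothing but 2 survives at r1c5. So r1c5=2.
Step 9. [r6c2∈{5}] only 5 remains possible at r6c2, so r6c2=5.
Step 10. [r1c2∈{1}] nothing but 1 survives at r1c2 ⇒ r1c2=1.
Step 11. [r1c4∈{4}] only 4 remains possible at r1c4 ⇒ r1c4=4.
Step 12. [r6c5∈{3}] r6c5's peers cover all but 3, so r6c5=3.
Step 13. [r1c1∈{6}] r1c1's peers cover all but 6, so r1c1=6.
Step 14. [r5c4∈{1}] only 1 remains possible at r5c4 ⇒ r5c4=1.
Step 15. [r4c1∈{5}] r4c1's peers cover all but 5, so r4c1=5.
Step 16. [r4c3∈{1}] r4c3 has the single candidate 1 ⇒ r4c3=1.
Step 17. [r2c6∈{6}] r2c6's peers cover all but 6. So r2c6=6.

Answer: 6 1 5 4 2 3 / 3 4 2 5 1 6 / 4 6 3 2 5 1 / 5 2 1 3 6 4 / 2 3 6 1 4 5 / 1 5 4 6 3 2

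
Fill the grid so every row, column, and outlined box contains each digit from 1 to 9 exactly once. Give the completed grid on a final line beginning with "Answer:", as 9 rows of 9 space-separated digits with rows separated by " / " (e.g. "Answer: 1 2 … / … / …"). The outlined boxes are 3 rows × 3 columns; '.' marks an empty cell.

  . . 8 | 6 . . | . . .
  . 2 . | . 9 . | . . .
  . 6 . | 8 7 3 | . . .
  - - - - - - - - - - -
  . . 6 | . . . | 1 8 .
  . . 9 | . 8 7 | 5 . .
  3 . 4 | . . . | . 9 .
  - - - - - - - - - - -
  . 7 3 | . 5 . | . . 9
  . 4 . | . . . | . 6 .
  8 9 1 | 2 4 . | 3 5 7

Step 1. [r7c4∈{1}] r7c4 is down to just 1, so r7c4=1.
Step 2. [r3c3∈{5}] nothing but 5 survives at r3c3 ⇒ r3c3=5.
Step 3. [r5c9∈{2,3,4,6}] across row 5, 6 lands solely at r5c9 ⇒ r5c9=6.
Step 4. [r6c9∈{2}] nothing but 2 survives at r6c9, so r6c9=2.
Step 5. [r6c4∈{5}] r6c4 has the single candidate 5, so r6c4=5.
Step 6. [r2c4∈{4}] nothing but 4 survives at r2c4. So r2c4=4.
Step 7. [r5c8∈{3,4}] r5c8 is the only open cell in row 5 admitting 4. So r5c8=4.
Step 8. [r7c8∈{2}] only 2 remains possible at r7c8. So r7c8=2.
Step 9. [r3c8∈{1}] r3c8 has the single candidate 1 ⇒ r3c8=1.
Step 10. [r2c3∈{7}] r2c3 is down to just 7, so r2c3=7.
Step 11. [r4c9∈{3}] nothing but 3 survives at r4c9 ⇒ r4c9=3.
Step 12. [r8c7∈{8}] r8c7 has the single candidate 8, so r8c7=8.
Step 13. [r3c9∈{4}] only 4 remains possible at r3c9. So r3c9=4.
Step 14. [r2c1∈{1}] nothing but 1 survives at r2c1. So r2c1=1.
Step 15. [r4c5∈{2}] only 2 remains possible at r4c5. So r4c5=2.
Step 16. [r1c6∈{1,2,5}] in col 6, 2 fits only at r1c6. So r1c6=2.
Step 17. [r6c6∈{1,6}] col 6 places 1 nowhere but r6c6. So r6c6=1.
Step 18. [r8c6∈{9}] only 9 remains possible at r8c6 ⇒ r8c6=9.
Step 19. [r1c8∈{3,7}] in col 8, 7 fits only at r1c8, so r1c8=7.
Step 20. [r8c1∈{2,5}] r8c1 is the only open cell in row 8 admitting 5, so r8c1=5.
Step 21. [r1c7∈{9}] r1c7's peers cover all but 9, so r1c7=9.
Step 22. [r7c6∈{6,8}] row 7 places 8 nowhere but r7c6 ⇒ r7c6=8.
Step 23. [r2c6∈{5}] r2c6 has the single candidate 5 ⇒ r2c6=5.
Step 24. [r5c4∈{3}] r5c4's peers cover all but 3 ⇒ r5c4=3.
Step 25. [r2c8∈{3}] only 3 remains possible at r2c8. So r2c8=3.
Step 26. [r2c7∈{6}] only 6 remains possible at r2c7, so r2c7=6.
Step 27. [r1c9∈{5}] r1c9's peers cover all but 5. So r1c9=5.
Step 28. [r6c5∈{6}] r6c5's peers cover all but 6, so r6c5=6.
Step 29. [r3c1∈{9}] r3c1 is down to just 9. So r3c1=9.
Step 30. [r4c6∈{4}] r4c6 has the single candidate 4. So r4c6=4.
Step 31. [r5c2∈{1}] r5c2's peers cover all but 1. So r5c2=1.
Step 32. [r2c9∈{8}] r2c9's peers cover all but 8. So r2c9=8.
Step 33. [r8c3∈{2}] r8c3 has the single candidate 2. So r8c3=2.
Step 34. [r9c6∈{6}] only 6 remains possible at r9c6, so r9c6=6.
Step 35. [r1c1∈{4}] only 4 remains possible at r1c1. So r1c1=4.
Step 36. [r6c2∈{8}] r6c2 is down to just 8, so r6c2=8.
Step 37. [r7c1∈{6}] r7c1 is down to just 6 ⇒ r7c1=6.
Step 38. [r1c5∈{1}] r1c5 is down to just 1 ⇒ r1c5=1.
Step 39. [r7c7∈{4}] r7c7's peers cover all but 4, so r7c7=4.
Step 40. [r5c1∈{2}] nothing but 2 survives at r5c1 ⇒ r5c1=2.
Step 41. [r8c5∈{3}] r8c5 is down to just 3 ⇒ r8c5=3.
Step 42. [r8c9∈{1}] only 1 remains possible at r8c9. So r8c9=1.
Step 43. [r3c7∈{2}] r3c7's peers cover all but 2. So r3c7=2.
Step 44. [r4c1∈{7}] r4c1's peers cover all but 7, so r4c1=7.
Step 45. [r1c2∈{3}] r1c2 is down to just 3, so r1c2=3.
Step 46. [r4c4∈{9}] r4c4 is down to just 9, so r4c4=9.
Step 47. [r6c7∈{7}] r6c7's peers cover all but 7. So r6c7=7.
Step 48. [r8c4∈{7}] r8c4 has the single candidate 7. So r8c4=7.
Step 49. [r4c2∈{5}] r4c2's peers cover all but 5, so r4c2=5.

Answer: 4 3 8 6 1 2 9 7 5 / 1 2 7 4 9 5 6 3 8 / 9 6 5 8 7 3 2 1 4 / 7 5 6 9 2 4 1 8 3 / 2 1 9 3 8 7 5 4 6 / 3 8 4 5 6 1 7 9 2 / 6 7 3 1 5 8 4 2 9 / 5 4 2 7 3 9 8 6 1 / 8 9 1 2 4 6 3 5 7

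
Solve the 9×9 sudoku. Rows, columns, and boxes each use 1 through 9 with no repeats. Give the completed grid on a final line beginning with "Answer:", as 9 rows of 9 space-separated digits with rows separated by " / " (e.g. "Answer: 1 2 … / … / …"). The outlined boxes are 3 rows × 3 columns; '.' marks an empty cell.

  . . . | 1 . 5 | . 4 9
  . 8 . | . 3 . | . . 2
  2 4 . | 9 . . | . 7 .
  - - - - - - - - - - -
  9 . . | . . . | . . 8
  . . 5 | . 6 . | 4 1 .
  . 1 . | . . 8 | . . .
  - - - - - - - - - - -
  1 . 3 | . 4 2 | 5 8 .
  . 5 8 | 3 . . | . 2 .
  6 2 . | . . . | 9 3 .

Step 1. [r3c6∈{6}] only 6 remains possible at r3c6. So r3c6=6.
Step 2. [r5c4∈{2,7}] 2 has one home in row 5: r5c4. So r5c4=2.
Step 3. [r5c6∈{3,7,9}] row 5 places 9 nowhere but r5c6 ⇒ r5c6=9.
Step 4. [r4c6∈{1,3,4,7}] r4c6 is the only open cell in col 6 admitting 3, so r4c6=3.
Step 5. [r3c9∈{1,3,5}] in row 3, 5 fits only at r3c9 ⇒ r3c9=5.
Step 6. [r2c8∈{6}] only 6 remains possible at r2c8. So r2c8=6.
Step 7. [r4c5∈{1,5,7}] row 4 places 1 nowhere but r4c5. So r4c5=1.
Step 8. [r3c7∈{1,3,8}] in row 3, 3 fits only at r3c7 ⇒ r3c7=3.
Step 9. [r9c4∈{5,7,8}] in col 4, 8 fits only at r9c4, so r9c4=8.
Step 10. [r2c6∈{4,7}] in col 6, 4 fits only at r2c6. So r2c6=4.
Step 11. [r2c4∈{7}] only 7 remains possible at r2c4 ⇒ r2c4=7.
Step 12. [r6c5∈{5,7}] across box 5, 7 lands solely at r6c5. So r6c5=7.
Step 13. [r4c8∈{5}] r4c8 is down to just 5. So r4c8=5.
Step 14. [r5c1∈{3,7,8}] across row 5, 8 lands solely at r5c1. So r5c1=8.
Step 15. [r2c7∈{1}] r2c7's peers cover all but 1 ⇒ r2c7=1.
Step 16. [r4c4∈{4}] r4c4 is down to just 4, so r4c4=4.
Step 17. [r7c4∈{6}] r7c4's peers cover all but 6 ⇒ r7c4=6.
Step 18. [r7c9∈{7}] nothing but 7 survives at r7c9. So r7c9=7.
Step 19. [r5c2∈{3,7}] row 5 places 7 nowhere but r5c2. So r5c2=7.
Step 20. [r4c2∈{6}] r4c2's peers cover all but 6, so r4c2=6.
Step 21. [r6c1∈{3,4}] across box 4, 3 lands solely at r6c1 ⇒ r6c1=3.
Step 22. [r8c1∈{4,7}] in col 1, 4 fits only at r8c1. So r8c1=4.
Step 23. [r9c3∈{7}] nothing but 7 survives at r9c3. So r9c3=7.
Step 24. [r4c3∈{2}] nothing but 2 survives at r4c3. So r4c3=2.
Step 25. [r8c7∈{6}] r8c7's peers cover all but 6 ⇒ r8c7=6.
Step 26. [r9c6∈{1}] r9c6's peers cover all but 1 ⇒ r9c6=1.
Step 27. [r3c5∈{8}] nothing but 8 survives at r3c5, so r3c5=8.
Step 28. [r8c6∈{7}] nothing but 7 survives at r8c6 ⇒ r8c6=7.
Step 29. [r7c2∈{9}] r7c2 has the single candidate 9. So r7c2=9.
Step 30. [r2c3∈{9}] only 9 remains possible at r2c3, so r2c3=9.
Step 31. [r2c1∈{5}] r2c1 is down to just 5. So r2c1=5.
Step 32. [r3c3∈{1}] r3c3 is down to just 1. So r3c3=1.
Step 33. [r9c9∈{4}] only 4 remains possible at r9c9, so r9c9=4.
Step 34. [r9c5∈{5}] r9c5 has the single candidate 5 ⇒ r9c5=5.
Step 35. [r4c7∈{7}] r4c7's peers cover all but 7. So r4c7=7.
Step 36. [r1c7∈{8}] r1c7 has the single candidate 8. So r1c7=8.
Step 37. [r8c9∈{1}] r8c9's peers cover all but 1 ⇒ r8c9=1.
Step 38. [r8c5∈{9}] r8c5 is down to just 9 ⇒ r8c5=9.
Step 39. [r1c1∈{7}] only 7 remains possible at r1c1 ⇒ r1c1=7.
Step 40. [r6c4∈{5}] only 5 remains possible at r6c4, so r6c4=5.
Step 41. [r5c9∈{3}] only 3 remains possible at r5c9 ⇒ r5c9=3.
Step 42. [r1c3∈{6}] r1c3's peers cover all but 6, so r1c3=6.
Step 43. [r6c9∈{6}] r6c9's peers cover all but 6. So r6c9=6.
Step 44. [r6c3∈{4}] r6c3's peers cover all but 4 ⇒ r6c3=4.
Step 45. [r1c2∈{3}] nothing but 3 survives at r1c2. So r1c2=3.
Step 46. [r6c8∈{9}] r6c8 has the single candidate 9 ⇒ r6c8=9.
Step 47. [r6c7∈{2}] r6c7's peers cover all but 2, so r6c7=2.
Step 48. [r1c5∈{2}] only 2 remains possible at r1c5. So r1c5=2.

Answer: 7 3 6 1 2 5 8 4 9 / 5 8 9 7 3 4 1 6 2 / 2 4 1 9 8 6 3 7 5 / 9 6 2 4 1 3 7 5 8 / 8 7 5 2 6 9 4 1 3 / 3 1 4 5 7 8 2 9 6 / 1 9 3 6 4 2 5 8 7 / 4 5 8 3 9 7 6 2 1 / 6 2 7 8 5 1 9 3 4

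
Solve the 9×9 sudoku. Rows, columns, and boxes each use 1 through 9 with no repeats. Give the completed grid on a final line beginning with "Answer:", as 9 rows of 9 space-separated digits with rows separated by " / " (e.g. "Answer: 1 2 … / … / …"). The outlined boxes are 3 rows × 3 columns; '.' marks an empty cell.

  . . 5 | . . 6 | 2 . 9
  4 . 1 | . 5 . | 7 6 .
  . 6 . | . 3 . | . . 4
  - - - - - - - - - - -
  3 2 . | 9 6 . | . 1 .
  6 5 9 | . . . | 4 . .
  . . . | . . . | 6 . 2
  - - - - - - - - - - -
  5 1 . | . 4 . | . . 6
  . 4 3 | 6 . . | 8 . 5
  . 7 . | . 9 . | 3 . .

Step 1. [r6c2∈{8}] r6c2's peers cover all but 8 ⇒ r6c2=8.
Step 2. [r6c8∈{3,5,7,9}] across row 6, 9 lands solely at r6c8, so r6c8=9.
Step 3. [r6c1∈{1,7}] col 1 places 1 nowhere but r6c1 ⇒ r6c1=1.
Step 4. [r6c5∈{7}] r6c5 has the single candidate 7 ⇒ r6c5=7.
Step 5. [r1c4∈{1,4,7,8}] across row 1, 4 lands solely at r1c4, so r1c4=4.
Step 6. [r1c5∈{1,8}] in row 1, 1 fits only at r1c5, so r1c5=1.
Step 7. [r8c5∈{2}] r8c5 has the single candidate 2, so r8c5=2.
Step 8. [r5c5∈{8}] r5c5 is down to just 8 ⇒ r5c5=8.
Step 9. [r8c6∈{1,7}] row 8 places 1 nowhere but r8c6, so r8c6=1.
Step 10. [r4c3∈{4,7}] r4c3 is the only open cell in box 4 admitting 7, so r4c3=7.
Step 11. [r2c2∈{3,9}] col 2 places 9 nowhere but r2c2 ⇒ r2c2=9.
Step 12. [r2c9∈{3,8}] 3 has one home in row 2: r2c9, so r2c9=3.
Step 13. [r3c6∈{2,7,8,9}] in row 3, 9 fits only at r3c6 ⇒ r3c6=9.
Step 14. [r3c4∈{2,7,8}] box 2 places 7 nowhere but r3c4. So r3c4=7.
Step 15. [r5c8∈{3,7}] across col 8, 3 lands solely at r5c8 ⇒ r5c8=3.
Step 16. [r7c6∈{3,7,8}] across col 6, 7 lands solely at r7c6. So r7c6=7.
Step 17. [r6c6∈{3,4,5}] 3 has one home in col 6: r6c6. So r6c6=3.
Step 18. [r1c8∈{8}] r1c8 is down to just 8 ⇒ r1c8=8.
Step 19. [r7c8∈{2}] nothing but 2 survives at r7c8, so r7c8=2.
Step 20. [r7c3∈{8}] r7c3 is down to just 8 ⇒ r7c3=8.
Step 21. [r3c3∈{2}] nothing but 2 survives at r3c3, so r3c3=2.
Step 22. [r4c7∈{5}] r4c7's peers cover all but 5. So r4c7=5.
Step 23. [r9c6∈{5,8}] across col 6, 5 lands solely at r9c6. So r9c6=5.
Step 24. [r2c6∈{2,8}] col 6 places 8 nowhere but r2c6, so r2c6=8.
Step 25. [r2c4∈{2}] r2c4 is down to just 2 ⇒ r2c4=2.
Step 26. [r9c4∈{8}] only 8 remains possible at r9c4 ⇒ r9c4=8.
Step 27. [r1c2∈{3}] r1c2 is down to just 3 ⇒ r1c2=3.
Step 28. [r3c1∈{8}] r3c1 is down to just 8. So r3c1=8.
Step 29. [r5c6∈{2}] nothing but 2 survives at r5c6. So r5c6=2.
Step 30. [r9c8∈{4}] only 4 remains possible at r9c8 ⇒ r9c8=4.
Step 31. [r9c1∈{2}] r9c1's peers cover all but 2 ⇒ r9c1=2.
Step 32. [r5c9∈{7}] nothing but 7 survives at r5c9. So r5c9=7.
Step 33. [r7c4∈{3}] nothing but 3 survives at r7c4 ⇒ r7c4=3.
Step 34. [r4c9∈{8}] nothing but 8 survives at r4c9. So r4c9=8.
Step 35. [r5c4∈{1}] r5c4 has the single candidate 1. So r5c4=1.
Step 36. [r3c8∈{5}] r3c8's peers cover all but 5 ⇒ r3c8=5.
Step 37. [r8c8∈{7}] r8c8's peers cover all but 7 ⇒ r8c8=7.
Step 38. [r1c1∈{7}] r1c1's peers cover all but 7. So r1c1=7.
Step 39. [r6c3∈{4}] r6c3 has the single candidate 4, so r6c3=4.
Step 40. [r4c6∈{4}] nothing but 4 survives at r4c6. So r4c6=4.
Step 41. [r3c7∈{1}] r3c7's peers cover all but 1 ⇒ r3c7=1.
Step 42. [r6c4∈{5}] r6c4 has the single candidate 5 ⇒ r6c4=5.
Step 43. [r7c7∈{9}] r7c7 is down to just 9. So r7c7=9.
Step 44. [r9c9∈{1}] only 1 remains possible at r9c9, so r9c9=1.
Step 45. [r9c3∈{6}] only 6 remains possible at r9c3, so r9c3=6.
Step 46. [r8c1∈{9}] r8c1 is down to just 9 ⇒ r8c1=9.

Answer: 7 3 5 4 1 6 2 8 9 / 4 9 1 2 5 8 7 6 3 / 8 6 2 7 3 9 1 5 4 / 3 2 7 9 6 4 5 1 8 / 6 5 9 1 8 2 4 3 7 / 1 8 4 5 7 3 6 9 2 / 5 1 8 3 4 7 9 2 6 / 9 4 3 6 2 1 8 7 5 / 2 7 6 8 9 5 3 4 1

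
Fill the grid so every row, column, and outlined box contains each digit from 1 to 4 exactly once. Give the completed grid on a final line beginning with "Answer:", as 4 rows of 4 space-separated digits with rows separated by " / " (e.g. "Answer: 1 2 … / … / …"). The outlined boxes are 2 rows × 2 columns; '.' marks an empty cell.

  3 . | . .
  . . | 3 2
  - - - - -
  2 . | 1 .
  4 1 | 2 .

Step 1. [r3c4∈{3,4}] across row 3, 4 lands solely at r3c4, so r3c4=4.
Step 2. [r1c3∈{4}] r1c3 has the single candidate 4, so r1c3=4.
Step 3. [r3c2∈{3}] r3c2's peers cover all but 3 ⇒ r3c2=3.
Step 4. [r1c2∈{2}] r1c2 is down to just 2. So r1c2=2.
Step 5. [r2c1∈{1}] r2c1 is down to just 1 ⇒ r2c1=1.
Step 6. [r1c4∈{1}] r1c4's peers cover all but 1. So r1c4=1.
Step 7. [r4c4∈{3}] only 3 remains possible at r4c4 ⇒ r4c4=3.
Step 8. [r2c2∈{4}] only 4 remains possible at r2c2. So r2c2=4.

Answer: 3 2 4 1 / 1 4 3 2 / 2 3 1 4 / 4 1 2 3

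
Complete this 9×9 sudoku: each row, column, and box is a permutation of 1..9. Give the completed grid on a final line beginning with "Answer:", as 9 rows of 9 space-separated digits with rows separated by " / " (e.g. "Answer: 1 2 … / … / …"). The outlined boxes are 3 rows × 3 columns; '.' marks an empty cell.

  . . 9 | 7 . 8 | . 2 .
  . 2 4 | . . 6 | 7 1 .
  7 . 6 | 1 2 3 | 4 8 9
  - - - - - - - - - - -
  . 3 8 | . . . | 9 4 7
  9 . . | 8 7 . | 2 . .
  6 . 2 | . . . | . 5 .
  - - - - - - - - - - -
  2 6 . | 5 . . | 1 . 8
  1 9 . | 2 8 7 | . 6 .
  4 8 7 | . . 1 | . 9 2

Step 1. [r6c4∈{3,4,9}] across col 4, 4 lands solely at r6c4. So r6c4=4.
Step 2. [r4c1∈{5}] r4c1 has the single candidate 5. So r4c1=5.
Step 3. [r6c5∈{1,3,9}] across box 5, 3 lands solely at r6c5. So r6c5=3.
Step 4. [r9c7∈{3,5}] in row 9, 5 fits only at r9c7, so r9c7=5.
Step 5. [r8c7∈{3}] r8c7 has the single candidate 3, so r8c7=3.
Step 6. [r5c3∈{1}] only 1 remains possible at r5c3, so r5c3=1.
Step 7. [r4c4∈{6}] only 6 remains possible at r4c4, so r4c4=6.
Step 8. [r5c9∈{3,6}] r5c9 is the only open cell in row 5 admitting 6 ⇒ r5c9=6.
Step 9. [r1c5∈{4,5}] across row 1, 4 lands solely at r1c5. So r1c5=4.
Step 10. [r1c1∈{3}] r1c1's peers cover all but 3. So r1c1=3.
Step 11. [r7c5∈{9}] r7c5 is down to just 9, so r7c5=9.
Step 12. [r1c9∈{5}] only 5 remains possible at r1c9, so r1c9=5.
Step 13. [r2c1∈{8}] nothing but 8 survives at r2c1. So r2c1=8.
Step 14. [r3c2∈{5}] nothing but 5 survives at r3c2, so r3c2=5.
Step 15. [r9c5∈{6}] r9c5 has the single candidate 6. So r9c5=6.
Step 16. [r9c4∈{3}] nothing but 3 survives at r9c4. So r9c4=3.
Step 17. [r5c2∈{4}] r5c2 has the single candidate 4 ⇒ r5c2=4.
Step 18. [r5c8∈{3}] r5c8 is down to just 3. So r5c8=3.
Step 19. [r6c6∈{9}] r6c6 has the single candidate 9, so r6c6=9.
Step 20. [r2c9∈{3}] only 3 remains possible at r2c9, so r2c9=3.
Step 21. [r6c2∈{7}] r6c2's peers cover all but 7 ⇒ r6c2=7.
Step 22. [r2c4∈{9}] only 9 remains possible at r2c4 ⇒ r2c4=9.
Step 23. [r6c9∈{1}] r6c9 is down to just 1, so r6c9=1.
Step 24. [r4c5∈{1}] r4c5 is down to just 1, so r4c5=1.
Step 25. [r6c7∈{8}] nothing but 8 survives at r6c7 ⇒ r6c7=8.
Step 26. [r7c3∈{3}] r7c3's peers cover all but 3. So r7c3=3.
Step 27. [r7c8∈{7}] r7c8's peers cover all but 7 ⇒ r7c8=7.
Step 28. [r7c6∈{4}] only 4 remains possible at r7c6. So r7c6=4.
Step 29. [r1c7∈{6}] r1c7 is down to just 6, so r1c7=6.
Step 30. [r4c6∈{2}] r4c6 is down to just 2 ⇒ r4c6=2.
Step 31. [r8c3∈{5}] r8c3's peers cover all but 5. So r8c3=5.
Step 32. [r1c2∈{1}] nothing but 1 survives at r1c2 ⇒ r1c2=1.
Step 33. [r5c6∈{5}] nothing but 5 survives at r5c6. So r5c6=5.
Step 34. [r2c5∈{5}] r2c5 has the single candidate 5, so r2c5=5.
Step 35. [r8c9∈{4}] only 4 remains possible at r8c9, so r8c9=4.

Answer: 3 1 9 7 4 8 6 2 5 / 8 2 4 9 5 6 7 1 3 / 7 5 6 1 2 3 4 8 9 / 5 3 8 6 1 2 9 4 7 / 9 4 1 8 7 5 2 3 6 / 6 7 2 4 3 9 8 5 1 / 2 6 3 5 9 4 1 7 8 / 1 9 5 2 8 7 3 6 4 / 4 8 7 3 6 1 5 9 2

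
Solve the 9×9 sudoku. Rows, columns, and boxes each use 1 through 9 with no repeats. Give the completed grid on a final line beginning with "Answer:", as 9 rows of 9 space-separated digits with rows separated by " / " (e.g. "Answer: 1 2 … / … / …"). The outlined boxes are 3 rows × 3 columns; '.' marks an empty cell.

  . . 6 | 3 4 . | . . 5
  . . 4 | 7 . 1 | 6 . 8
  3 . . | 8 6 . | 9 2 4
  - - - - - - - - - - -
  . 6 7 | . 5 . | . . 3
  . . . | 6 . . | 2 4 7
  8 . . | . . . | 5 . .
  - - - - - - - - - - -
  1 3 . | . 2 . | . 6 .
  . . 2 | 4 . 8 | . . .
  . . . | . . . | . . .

Step 1. [r7c9∈{9}] r7c9 has the single candidate 9. So r7c9=9.
Step 2. [r2c5∈{9}] r2c5's peers cover all but 9 ⇒ r2c5=9.
Step 3. [r8c9∈{1}] r8c9's peers cover all but 1. So r8c9=1.
Step 4. [r3c2∈{1,5,7}] r3c2 is the only open cell in row 3 admitting 7 ⇒ r3c2=7.
Step 5. [r9c6∈{3,5,6,7,9}] col 6 places 6 nowhere but r9c6 ⇒ r9c6=6.
Step 6. [r9c4∈{1,5,9}] r9c4 is the only open cell in box 8 admitting 9 ⇒ r9c4=9.
Step 7. [r1c6∈{2}] only 2 remains possible at r1c6. So r1c6=2.
Step 8. [r9c5∈{1,3,7}] in row 9, 1 fits only at r9c5, so r9c5=1.
Step 9. [r8c5∈{3,7}] 3 has one home in box 8: r8c5 ⇒ r8c5=3.
Step 10. [r8c7∈{7}] r8c7's peers cover all but 7. So r8c7=7.
Step 11. [r3c3∈{1,5}] r3c3 is the only open cell in row 3 admitting 1 ⇒ r3c3=1.
Step 12. [r1c1∈{9}] only 9 remains possible at r1c1, so r1c1=9.
Step 13. [r5c1∈{5}] r5c1 has the single candidate 5. So r5c1=5.
Step 14. [r2c2∈{2,5}] 5 has one home in row 2: r2c2. So r2c2=5.
Step 15. [r6c2∈{1,2,4,9}] across col 2, 2 lands solely at r6c2 ⇒ r6c2=2.
Step 16. [r6c6∈{3,4,7,9}] in row 6, 4 fits only at r6c6. So r6c6=4.
Step 17. [r9c2∈{4,8}] across col 2, 4 lands solely at r9c2, so r9c2=4.
Step 18. [r6c4∈{1}] r6c4 has the single candidate 1, so r6c4=1.
Step 19. [r6c8∈{9}] r6c8 has the single candidate 9, so r6c8=9.
Step 20. [r5c3∈{3,9}] r5c3 is the only open cell in col 3 admitting 9. So r5c3=9.
Step 21. [r1c7∈{1}] nothing but 1 survives at r1c7 ⇒ r1c7=1.
Step 22. [r4c7∈{8}] nothing but 8 survives at r4c7, so r4c7=8.
Step 23. [r9c8∈{3,5,8}] r9c8 is the only open cell in col 8 admitting 8 ⇒ r9c8=8.
Step 24. [r7c4∈{5}] r7c4 is down to just 5 ⇒ r7c4=5.
Step 25. [r9c3∈{5}] r9c3 has the single candidate 5. So r9c3=5.
Step 26. [r6c9∈{6}] nothing but 6 survives at r6c9 ⇒ r6c9=6.
Step 27. [r7c7∈{4}] r7c7 has the single candidate 4 ⇒ r7c7=4.
Step 28. [r8c1∈{6}] only 6 remains possible at r8c1, so r8c1=6.
Step 29. [r6c5∈{7}] r6c5 has the single candidate 7. So r6c5=7.
Step 30. [r7c3∈{8}] nothing but 8 survives at r7c3. So r7c3=8.
Step 31. [r8c2∈{9}] r8c2 has the single candidate 9 ⇒ r8c2=9.
Step 32. [r9c1∈{7}] r9c1 is down to just 7 ⇒ r9c1=7.
Step 33. [r4c8∈{1}] r4c8 has the single candidate 1, so r4c8=1.
Step 34. [r5c2∈{1}] r5c2 has the single candidate 1, so r5c2=1.
Step 35. [r4c4∈{2}] r4c4 is down to just 2 ⇒ r4c4=2.
Step 36. [r1c2∈{8}] only 8 remains possible at r1c2, so r1c2=8.
Step 37. [r3c6∈{5}] only 5 remains possible at r3c6. So r3c6=5.
Step 38. [r7c6∈{7}] r7c6 is down to just 7 ⇒ r7c6=7.
Step 39. [r4c6∈{9}] r4c6's peers cover all but 9 ⇒ r4c6=9.
Step 40. [r6c3∈{3}] r6c3 is down to just 3 ⇒ r6c3=3.
Step 41. [r9c9∈{2}] r9c9 is down to just 2, so r9c9=2.
Step 42. [r4c1∈{4}] nothing but 4 survives at r4c1. So r4c1=4.
Step 43. [r8c8∈{5}] nothing but 5 survives at r8c8 ⇒ r8c8=5.
Step 44. [r1c8∈{7}] r1c8 has the single candidate 7. So r1c8=7.
Step 45. [r2c1∈{2}] r2c1's peers cover all but 2. So r2c1=2.
Step 46. [r9c7∈{3}] nothing but 3 survives at r9c7. So r9c7=3.
Step 47. [r5c5∈{8}] nothing but 8 survives at r5c5. So r5c5=8.
Step 48. [r5c6∈{3}] nothing but 3 survives at r5c6 ⇒ r5c6=3.
Step 49. [r2c8∈{3}] r2c8 is down to just 3 ⇒ r2c8=3.

Answer: 9 8 6 3 4 2 1 7 5 / 2 5 4 7 9 1 6 3 8 / 3 7 1 8 6 5 9 2 4 / 4 6 7 2 5 9 8 1 3 / 5 1 9 6 8 3 2 4 7 / 8 2 3 1 7 4 5 9 6 / 1 3 8 5 2 7 4 6 9 / 6 9 2 4 3 8 7 5 1 / 7 4 5 9 1 6 3 8 2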